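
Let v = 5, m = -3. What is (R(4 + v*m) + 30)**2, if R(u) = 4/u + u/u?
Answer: 113569/121 ≈ 938.59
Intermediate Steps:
R(u) = 1 + 4/u (R(u) = 4/u + 1 = 1 + 4/u)
(R(4 + v*m) + 30)**2 = ((4 + (4 + 5*(-3)))/(4 + 5*(-3)) + 30)**2 = ((4 + (4 - 15))/(4 - 15) + 30)**2 = ((4 - 11)/(-11) + 30)**2 = (-1/11*(-7) + 30)**2 = (7/11 + 30)**2 = (337/11)**2 = 113569/121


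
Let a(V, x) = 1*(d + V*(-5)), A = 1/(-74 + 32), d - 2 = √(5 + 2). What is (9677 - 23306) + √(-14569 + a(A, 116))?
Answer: -13629 + I*√(25695978 - 1764*√7)/42 ≈ -13629.0 + 120.68*I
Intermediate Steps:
d = 2 + √7 (d = 2 + √(5 + 2) = 2 + √7 ≈ 4.6458)
A = -1/42 (A = 1/(-42) = -1/42 ≈ -0.023810)
a(V, x) = 2 + √7 - 5*V (a(V, x) = 1*((2 + √7) + V*(-5)) = 1*((2 + √7) - 5*V) = 1*(2 + √7 - 5*V) = 2 + √7 - 5*V)
(9677 - 23306) + √(-14569 + a(A, 116)) = (9677 - 23306) + √(-14569 + (2 + √7 - 5*(-1/42))) = -13629 + √(-14569 + (2 + √7 + 5/42)) = -13629 + √(-14569 + (89/42 + √7)) = -13629 + √(-611809/42 + √7)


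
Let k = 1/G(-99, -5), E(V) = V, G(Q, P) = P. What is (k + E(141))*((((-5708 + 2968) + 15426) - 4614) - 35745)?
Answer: -19481792/5 ≈ -3.8964e+6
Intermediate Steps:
k = -⅕ (k = 1/(-5) = -⅕ ≈ -0.20000)
(k + E(141))*((((-5708 + 2968) + 15426) - 4614) - 35745) = (-⅕ + 141)*((((-5708 + 2968) + 15426) - 4614) - 35745) = 704*(((-2740 + 15426) - 4614) - 35745)/5 = 704*((12686 - 4614) - 35745)/5 = 704*(8072 - 35745)/5 = (704/5)*(-27673) = -19481792/5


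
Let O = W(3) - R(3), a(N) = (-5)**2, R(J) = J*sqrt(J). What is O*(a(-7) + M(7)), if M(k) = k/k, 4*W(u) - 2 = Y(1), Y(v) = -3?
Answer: -13/2 - 78*sqrt(3) ≈ -141.60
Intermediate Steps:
W(u) = -1/4 (W(u) = 1/2 + (1/4)*(-3) = 1/2 - 3/4 = -1/4)
R(J) = J**(3/2)
a(N) = 25
M(k) = 1
O = -1/4 - 3*sqrt(3) (O = -1/4 - 3**(3/2) = -1/4 - 3*sqrt(3) ≈ -5.4462)
O*(a(-7) + M(7)) = (-1/4 - 3*sqrt(3))*(25 + 1) = (-1/4 - 3*sqrt(3))*26 = -13/2 - 78*sqrt(3)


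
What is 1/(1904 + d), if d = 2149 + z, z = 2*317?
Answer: 1/4687 ≈ 0.00021336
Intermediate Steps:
z = 634
d = 2783 (d = 2149 + 634 = 2783)
1/(1904 + d) = 1/(1904 + 2783) = 1/4687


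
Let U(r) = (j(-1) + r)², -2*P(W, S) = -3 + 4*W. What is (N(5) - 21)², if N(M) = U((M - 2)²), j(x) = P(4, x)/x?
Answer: 769129/16 ≈ 48071.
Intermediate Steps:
P(W, S) = 3/2 - 2*W (P(W, S) = -(-3 + 4*W)/2 = 3/2 - 2*W)
j(x) = -13/(2*x) (j(x) = (3/2 - 2*4)/x = (3/2 - 8)/x = -13/(2*x))
U(r) = (13/2 + r)² (U(r) = (-13/2/(-1) + r)² = (-13/2*(-1) + r)² = (13/2 + r)²)
N(M) = (13 + 2*(-2 + M)²)²/4 (N(M) = (13 + 2*(M - 2)²)²/4 = (13 + 2*(-2 + M)²)²/4)
(N(5) - 21)² = ((13 + 2*(-2 + 5)²)²/4 - 21)² = ((13 + 2*3²)²/4 - 21)² = ((13 + 2*9)²/4 - 21)² = ((13 + 18)²/4 - 21)² = ((¼)*31² - 21)² = ((¼)*961 - 21)² = (961/4 - 21)² = (877/4)² = 769129/16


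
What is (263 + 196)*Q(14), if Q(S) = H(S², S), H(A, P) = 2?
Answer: 918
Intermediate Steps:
Q(S) = 2
(263 + 196)*Q(14) = (263 + 196)*2 = 459*2 = 918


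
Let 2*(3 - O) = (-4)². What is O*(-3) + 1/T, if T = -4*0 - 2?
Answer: 29/2 ≈ 14.500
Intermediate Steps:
T = -2 (T = 0 - 2 = -2)
O = -5 (O = 3 - ½*(-4)² = 3 - ½*16 = 3 - 8 = -5)
O*(-3) + 1/T = -5*(-3) + 1/(-2) = 15 - ½ = 29/2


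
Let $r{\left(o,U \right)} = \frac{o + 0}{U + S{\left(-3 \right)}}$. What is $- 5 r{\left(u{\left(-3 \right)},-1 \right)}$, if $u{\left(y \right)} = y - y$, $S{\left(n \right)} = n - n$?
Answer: $0$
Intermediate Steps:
$S{\left(n \right)} = 0$
$u{\left(y \right)} = 0$
$r{\left(o,U \right)} = \frac{o}{U}$ ($r{\left(o,U \right)} = \frac{o + 0}{U + 0} = \frac{o}{U}$)
$- 5 r{\left(u{\left(-3 \right)},-1 \right)} = - 5 \frac{0}{-1} = - 5 \cdot 0 \left(-1\right) = \left(-5\right) 0 = 0$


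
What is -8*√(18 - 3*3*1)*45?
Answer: -1080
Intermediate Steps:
-8*√(18 - 3*3*1)*45 = -8*√(18 - 9*1)*45 = -8*√(18 - 9)*45 = -8*√9*45 = -8*3*45 = -24*45 = -1080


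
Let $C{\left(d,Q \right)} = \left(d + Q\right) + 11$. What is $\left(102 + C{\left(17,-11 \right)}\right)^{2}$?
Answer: $14161$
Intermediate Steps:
$C{\left(d,Q \right)} = 11 + Q + d$ ($C{\left(d,Q \right)} = \left(Q + d\right) + 11 = 11 + Q + d$)
$\left(102 + C{\left(17,-11 \right)}\right)^{2} = \left(102 + \left(11 - 11 + 17\right)\right)^{2} = \left(102 + 17\right)^{2} = 119^{2} = 14161$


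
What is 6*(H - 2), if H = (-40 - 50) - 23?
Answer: -690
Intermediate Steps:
H = -113 (H = -90 - 23 = -113)
6*(H - 2) = 6*(-113 - 2) = 6*(-115) = -690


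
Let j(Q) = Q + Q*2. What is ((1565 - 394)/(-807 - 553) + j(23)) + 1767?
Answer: 2495789/1360 ≈ 1835.1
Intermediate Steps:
j(Q) = 3*Q (j(Q) = Q + 2*Q = 3*Q)
((1565 - 394)/(-807 - 553) + j(23)) + 1767 = ((1565 - 394)/(-807 - 553) + 3*23) + 1767 = (1171/(-1360) + 69) + 1767 = (1171*(-1/1360) + 69) + 1767 = (-1171/1360 + 69) + 1767 = 92669/1360 + 1767 = 2495789/1360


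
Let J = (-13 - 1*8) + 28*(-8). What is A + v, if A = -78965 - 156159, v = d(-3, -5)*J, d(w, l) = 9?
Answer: -237329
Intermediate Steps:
J = -245 (J = (-13 - 8) - 224 = -21 - 224 = -245)
v = -2205 (v = 9*(-245) = -2205)
A = -235124
A + v = -235124 - 2205 = -237329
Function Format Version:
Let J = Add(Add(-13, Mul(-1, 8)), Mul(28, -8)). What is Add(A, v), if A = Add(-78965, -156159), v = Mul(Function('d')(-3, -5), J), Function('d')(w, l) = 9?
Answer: -237329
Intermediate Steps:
J = -245 (J = Add(Add(-13, -8), -224) = Add(-21, -224) = -245)
v = -2205 (v = Mul(9, -245) = -2205)
A = -235124
Add(A, v) = Add(-235124, -2205) = -237329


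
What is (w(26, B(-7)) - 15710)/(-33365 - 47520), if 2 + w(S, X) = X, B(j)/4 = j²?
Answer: 15516/80885 ≈ 0.19183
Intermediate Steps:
B(j) = 4*j²
w(S, X) = -2 + X
(w(26, B(-7)) - 15710)/(-33365 - 47520) = ((-2 + 4*(-7)²) - 15710)/(-33365 - 47520) = ((-2 + 4*49) - 15710)/(-80885) = ((-2 + 196) - 15710)*(-1/80885) = (194 - 15710)*(-1/80885) = -15516*(-1/80885) = 15516/80885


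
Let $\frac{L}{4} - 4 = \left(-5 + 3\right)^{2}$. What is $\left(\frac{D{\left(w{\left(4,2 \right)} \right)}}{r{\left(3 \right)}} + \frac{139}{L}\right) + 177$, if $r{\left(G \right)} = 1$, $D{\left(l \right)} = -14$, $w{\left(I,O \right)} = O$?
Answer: $\frac{5355}{32} \approx 167.34$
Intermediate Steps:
$L = 32$ ($L = 16 + 4 \left(-5 + 3\right)^{2} = 16 + 4 \left(-2\right)^{2} = 16 + 4 \cdot 4 = 16 + 16 = 32$)
$\left(\frac{D{\left(w{\left(4,2 \right)} \right)}}{r{\left(3 \right)}} + \frac{139}{L}\right) + 177 = \left(- \frac{14}{1} + \frac{139}{32}\right) + 177 = \left(\left(-14\right) 1 + 139 \cdot \frac{1}{32}\right) + 177 = \left(-14 + \frac{139}{32}\right) + 177 = - \frac{309}{32} + 177 = \frac{5355}{32}$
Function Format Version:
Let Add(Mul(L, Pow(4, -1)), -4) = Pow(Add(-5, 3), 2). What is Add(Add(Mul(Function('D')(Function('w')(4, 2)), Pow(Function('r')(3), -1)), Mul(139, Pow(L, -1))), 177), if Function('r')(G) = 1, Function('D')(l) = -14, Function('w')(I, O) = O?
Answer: Rational(5355, 32) ≈ 167.34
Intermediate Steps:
L = 32 (L = Add(16, Mul(4, Pow(Add(-5, 3), 2))) = Add(16, Mul(4, Pow(-2, 2))) = Add(16, Mul(4, 4)) = Add(16, 16) = 32)
Add(Add(Mul(Function('D')(Function('w')(4, 2)), Pow(Function('r')(3), -1)), Mul(139, Pow(L, -1))), 177) = Add(Add(Mul(-14, Pow(1, -1)), Mul(139, Pow(32, -1))), 177) = Add(Add(Mul(-14, 1), Mul(139, Rational(1, 32))), 177) = Add(Add(-14, Rational(139, 32)), 177) = Add(Rational(-309, 32), 177) = Rational(5355, 32)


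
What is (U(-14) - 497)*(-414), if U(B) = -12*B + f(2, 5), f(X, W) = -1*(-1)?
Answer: 135792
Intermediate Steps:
f(X, W) = 1
U(B) = 1 - 12*B (U(B) = -12*B + 1 = 1 - 12*B)
(U(-14) - 497)*(-414) = ((1 - 12*(-14)) - 497)*(-414) = ((1 + 168) - 497)*(-414) = (169 - 497)*(-414) = -328*(-414) = 135792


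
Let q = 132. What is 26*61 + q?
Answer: 1718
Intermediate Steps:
26*61 + q = 26*61 + 132 = 1586 + 132 = 1718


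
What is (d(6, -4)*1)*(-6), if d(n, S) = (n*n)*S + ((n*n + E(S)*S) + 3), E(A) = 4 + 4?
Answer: 822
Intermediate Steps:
E(A) = 8
d(n, S) = 3 + n**2 + 8*S + S*n**2 (d(n, S) = (n*n)*S + ((n*n + 8*S) + 3) = n**2*S + ((n**2 + 8*S) + 3) = S*n**2 + (3 + n**2 + 8*S) = 3 + n**2 + 8*S + S*n**2)
(d(6, -4)*1)*(-6) = ((3 + 6**2 + 8*(-4) - 4*6**2)*1)*(-6) = ((3 + 36 - 32 - 4*36)*1)*(-6) = ((3 + 36 - 32 - 144)*1)*(-6) = -137*1*(-6) = -137*(-6) = 822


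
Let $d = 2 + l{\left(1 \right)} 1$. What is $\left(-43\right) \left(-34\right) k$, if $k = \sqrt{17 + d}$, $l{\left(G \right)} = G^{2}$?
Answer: $2924 \sqrt{5} \approx 6538.3$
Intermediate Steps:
$d = 3$ ($d = 2 + 1^{2} \cdot 1 = 2 + 1 \cdot 1 = 2 + 1 = 3$)
$k = 2 \sqrt{5}$ ($k = \sqrt{17 + 3} = \sqrt{20} = 2 \sqrt{5} \approx 4.4721$)
$\left(-43\right) \left(-34\right) k = \left(-43\right) \left(-34\right) 2 \sqrt{5} = 1462 \cdot 2 \sqrt{5} = 2924 \sqrt{5}$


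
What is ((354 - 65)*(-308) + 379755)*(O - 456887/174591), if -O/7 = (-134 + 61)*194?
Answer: 5032019152379101/174591 ≈ 2.8822e+10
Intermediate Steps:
O = 99134 (O = -7*(-134 + 61)*194 = -(-511)*194 = -7*(-14162) = 99134)
((354 - 65)*(-308) + 379755)*(O - 456887/174591) = ((354 - 65)*(-308) + 379755)*(99134 - 456887/174591) = (289*(-308) + 379755)*(99134 - 456887*1/174591) = (-89012 + 379755)*(99134 - 456887/174591) = 290743*(17307447307/174591) = 5032019152379101/174591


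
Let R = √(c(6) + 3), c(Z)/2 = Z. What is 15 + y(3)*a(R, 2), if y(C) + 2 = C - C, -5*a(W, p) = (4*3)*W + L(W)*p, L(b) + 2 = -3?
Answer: 11 + 24*√15/5 ≈ 29.590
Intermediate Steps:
L(b) = -5 (L(b) = -2 - 3 = -5)
c(Z) = 2*Z
R = √15 (R = √(2*6 + 3) = √(12 + 3) = √15 ≈ 3.8730)
a(W, p) = p - 12*W/5 (a(W, p) = -((4*3)*W - 5*p)/5 = -(12*W - 5*p)/5 = -(-5*p + 12*W)/5 = p - 12*W/5)
y(C) = -2 (y(C) = -2 + (C - C) = -2 + 0 = -2)
15 + y(3)*a(R, 2) = 15 - 2*(2 - 12*√15/5) = 15 + (-4 + 24*√15/5) = 11 + 24*√15/5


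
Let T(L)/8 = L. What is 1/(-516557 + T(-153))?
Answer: -1/517781 ≈ -1.9313e-6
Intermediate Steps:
T(L) = 8*L
1/(-516557 + T(-153)) = 1/(-516557 + 8*(-153)) = 1/(-516557 - 1224) = 1/(-517781) = -1/517781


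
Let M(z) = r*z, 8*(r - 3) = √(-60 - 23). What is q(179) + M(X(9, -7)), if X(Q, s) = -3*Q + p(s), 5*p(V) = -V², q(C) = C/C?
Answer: -547/5 - 23*I*√83/5 ≈ -109.4 - 41.908*I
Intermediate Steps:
q(C) = 1
p(V) = -V²/5 (p(V) = (-V²)/5 = -V²/5)
X(Q, s) = -3*Q - s²/5
r = 3 + I*√83/8 (r = 3 + √(-60 - 23)/8 = 3 + √(-83)/8 = 3 + (I*√83)/8 = 3 + I*√83/8 ≈ 3.0 + 1.1388*I)
M(z) = z*(3 + I*√83/8) (M(z) = (3 + I*√83/8)*z = z*(3 + I*√83/8))
q(179) + M(X(9, -7)) = 1 + (-3*9 - ⅕*(-7)²)*(24 + I*√83)/8 = 1 + (-27 - ⅕*49)*(24 + I*√83)/8 = 1 + (-27 - 49/5)*(24 + I*√83)/8 = 1 + (⅛)*(-184/5)*(24 + I*√83) = 1 + (-552/5 - 23*I*√83/5) = -547/5 - 23*I*√83/5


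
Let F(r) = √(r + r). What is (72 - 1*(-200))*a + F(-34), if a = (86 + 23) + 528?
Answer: 173264 + 2*I*√17 ≈ 1.7326e+5 + 8.2462*I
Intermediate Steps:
F(r) = √2*√r (F(r) = √(2*r) = √2*√r)
a = 637 (a = 109 + 528 = 637)
(72 - 1*(-200))*a + F(-34) = (72 - 1*(-200))*637 + √2*√(-34) = (72 + 200)*637 + √2*(I*√34) = 272*637 + 2*I*√17 = 173264 + 2*I*√17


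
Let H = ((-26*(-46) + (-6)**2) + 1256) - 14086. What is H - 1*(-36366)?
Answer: 24768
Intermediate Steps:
H = -11598 (H = ((1196 + 36) + 1256) - 14086 = (1232 + 1256) - 14086 = 2488 - 14086 = -11598)
H - 1*(-36366) = -11598 - 1*(-36366) = -11598 + 36366 = 24768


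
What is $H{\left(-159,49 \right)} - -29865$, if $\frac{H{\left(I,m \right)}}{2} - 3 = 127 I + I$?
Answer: $-10833$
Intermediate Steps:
$H{\left(I,m \right)} = 6 + 256 I$ ($H{\left(I,m \right)} = 6 + 2 \left(127 I + I\right) = 6 + 2 \cdot 128 I = 6 + 256 I$)
$H{\left(-159,49 \right)} - -29865 = \left(6 + 256 \left(-159\right)\right) - -29865 = \left(6 - 40704\right) + 29865 = -40698 + 29865 = -10833$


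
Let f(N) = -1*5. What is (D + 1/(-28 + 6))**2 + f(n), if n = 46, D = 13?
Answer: 78805/484 ≈ 162.82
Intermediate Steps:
f(N) = -5
(D + 1/(-28 + 6))**2 + f(n) = (13 + 1/(-28 + 6))**2 - 5 = (13 + 1/(-22))**2 - 5 = (13 - 1/22)**2 - 5 = (285/22)**2 - 5 = 81225/484 - 5 = 78805/484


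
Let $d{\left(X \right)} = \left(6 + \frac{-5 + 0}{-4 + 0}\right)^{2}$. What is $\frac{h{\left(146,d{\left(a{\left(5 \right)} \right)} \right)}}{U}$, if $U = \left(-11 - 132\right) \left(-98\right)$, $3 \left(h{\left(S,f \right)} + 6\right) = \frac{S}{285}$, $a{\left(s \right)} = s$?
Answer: $- \frac{356}{855855} \approx -0.00041596$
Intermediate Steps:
$d{\left(X \right)} = \frac{841}{16}$ ($d{\left(X \right)} = \left(6 - \frac{5}{-4}\right)^{2} = \left(6 - - \frac{5}{4}\right)^{2} = \left(6 + \frac{5}{4}\right)^{2} = \left(\frac{29}{4}\right)^{2} = \frac{841}{16}$)
$h{\left(S,f \right)} = -6 + \frac{S}{855}$ ($h{\left(S,f \right)} = -6 + \frac{S \frac{1}{285}}{3} = -6 + \frac{\frac{1}{285} S}{3} = -6 + \frac{S}{855}$)
$U = 14014$ ($U = \left(-11 - 132\right) \left(-98\right) = \left(-143\right) \left(-98\right) = 14014$)
$\frac{h{\left(146,d{\left(a{\left(5 \right)} \right)} \right)}}{U} = \frac{-6 + \frac{1}{855} \cdot 146}{14014} = \left(-6 + \frac{146}{855}\right) \frac{1}{14014} = \left(- \frac{4984}{855}\right) \frac{1}{14014} = - \frac{356}{855855}$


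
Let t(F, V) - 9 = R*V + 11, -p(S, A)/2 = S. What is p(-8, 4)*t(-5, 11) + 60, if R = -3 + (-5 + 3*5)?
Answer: 1612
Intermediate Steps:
R = 7 (R = -3 + (-5 + 15) = -3 + 10 = 7)
p(S, A) = -2*S
t(F, V) = 20 + 7*V (t(F, V) = 9 + (7*V + 11) = 9 + (11 + 7*V) = 20 + 7*V)
p(-8, 4)*t(-5, 11) + 60 = (-2*(-8))*(20 + 7*11) + 60 = 16*(20 + 77) + 60 = 16*97 + 60 = 1552 + 60 = 1612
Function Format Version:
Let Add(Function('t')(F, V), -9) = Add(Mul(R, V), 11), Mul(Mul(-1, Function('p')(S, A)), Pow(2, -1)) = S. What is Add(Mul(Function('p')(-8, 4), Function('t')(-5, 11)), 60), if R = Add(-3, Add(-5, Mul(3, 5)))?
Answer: 1612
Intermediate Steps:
R = 7 (R = Add(-3, Add(-5, 15)) = Add(-3, 10) = 7)
Function('p')(S, A) = Mul(-2, S)
Function('t')(F, V) = Add(20, Mul(7, V)) (Function('t')(F, V) = Add(9, Add(Mul(7, V), 11)) = Add(9, Add(11, Mul(7, V))) = Add(20, Mul(7, V)))
Add(Mul(Function('p')(-8, 4), Function('t')(-5, 11)), 60) = Add(Mul(Mul(-2, -8), Add(20, Mul(7, 11))), 60) = Add(Mul(16, Add(20, 77)), 60) = Add(Mul(16, 97), 60) = Add(1552, 60) = 1612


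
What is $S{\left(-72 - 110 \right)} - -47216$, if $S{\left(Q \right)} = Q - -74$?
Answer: $47108$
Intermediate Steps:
$S{\left(Q \right)} = 74 + Q$ ($S{\left(Q \right)} = Q + 74 = 74 + Q$)
$S{\left(-72 - 110 \right)} - -47216 = \left(74 - 182\right) - -47216 = \left(74 - 182\right) + 47216 = -108 + 47216 = 47108$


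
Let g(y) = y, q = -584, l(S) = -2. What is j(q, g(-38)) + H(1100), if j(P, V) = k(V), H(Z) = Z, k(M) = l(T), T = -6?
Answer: 1098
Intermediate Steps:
k(M) = -2
j(P, V) = -2
j(q, g(-38)) + H(1100) = -2 + 1100 = 1098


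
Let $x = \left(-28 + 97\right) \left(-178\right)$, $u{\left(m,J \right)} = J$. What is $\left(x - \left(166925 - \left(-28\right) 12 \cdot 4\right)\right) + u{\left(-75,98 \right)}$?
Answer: $-180453$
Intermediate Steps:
$x = -12282$ ($x = 69 \left(-178\right) = -12282$)
$\left(x - \left(166925 - \left(-28\right) 12 \cdot 4\right)\right) + u{\left(-75,98 \right)} = \left(-12282 - \left(166925 - \left(-28\right) 12 \cdot 4\right)\right) + 98 = \left(-12282 - 168269\right) + 98 = -180551 + 98 = -180453$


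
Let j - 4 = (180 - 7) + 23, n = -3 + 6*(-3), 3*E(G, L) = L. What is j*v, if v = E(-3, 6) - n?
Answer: 4600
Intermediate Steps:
E(G, L) = L/3
n = -21 (n = -3 - 18 = -21)
v = 23 (v = (⅓)*6 - 1*(-21) = 2 + 21 = 23)
j = 200 (j = 4 + ((180 - 7) + 23) = 4 + (173 + 23) = 4 + 196 = 200)
j*v = 200*23 = 4600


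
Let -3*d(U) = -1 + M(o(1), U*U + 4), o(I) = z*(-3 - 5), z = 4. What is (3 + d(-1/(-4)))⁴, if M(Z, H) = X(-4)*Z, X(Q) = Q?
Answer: 193877776/81 ≈ 2.3936e+6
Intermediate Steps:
o(I) = -32 (o(I) = 4*(-3 - 5) = 4*(-8) = -32)
M(Z, H) = -4*Z
d(U) = -127/3 (d(U) = -(-1 - 4*(-32))/3 = -(-1 + 128)/3 = -⅓*127 = -127/3)
(3 + d(-1/(-4)))⁴ = (3 - 127/3)⁴ = (-118/3)⁴ = 193877776/81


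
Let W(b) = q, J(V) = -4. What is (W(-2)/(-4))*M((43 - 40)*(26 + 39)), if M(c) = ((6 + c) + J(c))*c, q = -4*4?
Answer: 153660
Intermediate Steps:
q = -16
W(b) = -16
M(c) = c*(2 + c) (M(c) = ((6 + c) - 4)*c = (2 + c)*c = c*(2 + c))
(W(-2)/(-4))*M((43 - 40)*(26 + 39)) = (-16/(-4))*(((43 - 40)*(26 + 39))*(2 + (43 - 40)*(26 + 39))) = (-16*(-¼))*((3*65)*(2 + 3*65)) = 4*(195*(2 + 195)) = 4*(195*197) = 4*38415 = 153660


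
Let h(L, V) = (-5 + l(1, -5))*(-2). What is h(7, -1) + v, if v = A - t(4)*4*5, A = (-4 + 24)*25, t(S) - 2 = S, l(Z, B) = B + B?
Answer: 410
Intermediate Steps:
l(Z, B) = 2*B
t(S) = 2 + S
A = 500 (A = 20*25 = 500)
v = 380 (v = 500 - (2 + 4)*4*5 = 500 - 6*4*5 = 500 - 24*5 = 500 - 1*120 = 500 - 120 = 380)
h(L, V) = 30 (h(L, V) = (-5 + 2*(-5))*(-2) = (-5 - 10)*(-2) = -15*(-2) = 30)
h(7, -1) + v = 30 + 380 = 410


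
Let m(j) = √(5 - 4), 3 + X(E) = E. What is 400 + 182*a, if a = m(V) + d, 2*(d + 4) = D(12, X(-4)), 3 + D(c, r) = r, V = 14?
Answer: -1056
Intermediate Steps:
X(E) = -3 + E
m(j) = 1 (m(j) = √1 = 1)
D(c, r) = -3 + r
d = -9 (d = -4 + (-3 + (-3 - 4))/2 = -4 + (-3 - 7)/2 = -4 + (½)*(-10) = -4 - 5 = -9)
a = -8 (a = 1 - 9 = -8)
400 + 182*a = 400 + 182*(-8) = 400 - 1456 = -1056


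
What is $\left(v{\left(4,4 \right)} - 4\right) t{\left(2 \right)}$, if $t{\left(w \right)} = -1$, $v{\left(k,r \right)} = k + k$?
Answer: $-4$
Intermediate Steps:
$v{\left(k,r \right)} = 2 k$
$\left(v{\left(4,4 \right)} - 4\right) t{\left(2 \right)} = \left(2 \cdot 4 - 4\right) \left(-1\right) = \left(8 - 4\right) \left(-1\right) = 4 \left(-1\right) = -4$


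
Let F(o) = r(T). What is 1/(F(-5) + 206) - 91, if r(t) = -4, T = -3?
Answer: -18381/202 ≈ -90.995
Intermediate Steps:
F(o) = -4
1/(F(-5) + 206) - 91 = 1/(-4 + 206) - 91 = 1/202 - 91 = -18381/202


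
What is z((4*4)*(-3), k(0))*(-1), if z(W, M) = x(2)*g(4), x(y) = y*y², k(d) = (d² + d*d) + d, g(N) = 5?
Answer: -40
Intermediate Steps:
k(d) = d + 2*d² (k(d) = (d² + d²) + d = 2*d² + d = d + 2*d²)
x(y) = y³
z(W, M) = 40 (z(W, M) = 2³*5 = 8*5 = 40)
z((4*4)*(-3), k(0))*(-1) = 40*(-1) = -40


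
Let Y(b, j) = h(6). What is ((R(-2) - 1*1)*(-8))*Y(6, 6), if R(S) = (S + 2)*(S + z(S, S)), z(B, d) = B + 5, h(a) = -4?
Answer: -32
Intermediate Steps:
z(B, d) = 5 + B
Y(b, j) = -4
R(S) = (2 + S)*(5 + 2*S) (R(S) = (S + 2)*(S + (5 + S)) = (2 + S)*(5 + 2*S))
((R(-2) - 1*1)*(-8))*Y(6, 6) = (((10 + 2*(-2)² + 9*(-2)) - 1*1)*(-8))*(-4) = (((10 + 2*4 - 18) - 1)*(-8))*(-4) = (((10 + 8 - 18) - 1)*(-8))*(-4) = ((0 - 1)*(-8))*(-4) = -1*(-8)*(-4) = 8*(-4) = -32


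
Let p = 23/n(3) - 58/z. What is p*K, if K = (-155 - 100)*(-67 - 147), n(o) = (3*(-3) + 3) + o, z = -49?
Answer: -17335070/49 ≈ -3.5378e+5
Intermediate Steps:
n(o) = -6 + o (n(o) = (-9 + 3) + o = -6 + o)
K = 54570 (K = -255*(-214) = 54570)
p = -953/147 (p = 23/(-6 + 3) - 58/(-49) = 23/(-3) - 58*(-1/49) = 23*(-⅓) + 58/49 = -23/3 + 58/49 = -953/147 ≈ -6.4830)
p*K = -953/147*54570 = -17335070/49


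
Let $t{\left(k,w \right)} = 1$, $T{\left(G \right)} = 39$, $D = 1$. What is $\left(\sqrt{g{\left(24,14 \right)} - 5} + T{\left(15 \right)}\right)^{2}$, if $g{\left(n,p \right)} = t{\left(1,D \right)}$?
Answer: $1517 + 156 i \approx 1517.0 + 156.0 i$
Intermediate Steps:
$g{\left(n,p \right)} = 1$
$\left(\sqrt{g{\left(24,14 \right)} - 5} + T{\left(15 \right)}\right)^{2} = \left(\sqrt{1 - 5} + 39\right)^{2} = \left(\sqrt{-4} + 39\right)^{2} = \left(2 i + 39\right)^{2} = \left(39 + 2 i\right)^{2}$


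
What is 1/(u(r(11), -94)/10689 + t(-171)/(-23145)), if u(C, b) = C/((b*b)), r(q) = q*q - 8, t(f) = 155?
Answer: -48577756724/325262783 ≈ -149.35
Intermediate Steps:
r(q) = -8 + q² (r(q) = q² - 8 = -8 + q²)
u(C, b) = C/b² (u(C, b) = C/(b²) = C/b²)
1/(u(r(11), -94)/10689 + t(-171)/(-23145)) = 1/(((-8 + 11²)/(-94)²)/10689 + 155/(-23145)) = 1/(((-8 + 121)*(1/8836))*(1/10689) + 155*(-1/23145)) = 1/((113*(1/8836))*(1/10689) - 31/4629) = 1/((113/8836)*(1/10689) - 31/4629) = 1/(113/94448004 - 31/4629) = 1/(-325262783/48577756724) = -48577756724/325262783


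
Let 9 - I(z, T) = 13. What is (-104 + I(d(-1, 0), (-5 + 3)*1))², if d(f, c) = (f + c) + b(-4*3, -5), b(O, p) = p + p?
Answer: 11664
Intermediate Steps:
b(O, p) = 2*p
d(f, c) = -10 + c + f (d(f, c) = (f + c) + 2*(-5) = (c + f) - 10 = -10 + c + f)
I(z, T) = -4 (I(z, T) = 9 - 1*13 = 9 - 13 = -4)
(-104 + I(d(-1, 0), (-5 + 3)*1))² = (-104 - 4)² = (-108)² = 11664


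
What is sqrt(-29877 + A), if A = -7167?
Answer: 42*I*sqrt(21) ≈ 192.47*I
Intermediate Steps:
sqrt(-29877 + A) = sqrt(-29877 - 7167) = sqrt(-37044) = 42*I*sqrt(21)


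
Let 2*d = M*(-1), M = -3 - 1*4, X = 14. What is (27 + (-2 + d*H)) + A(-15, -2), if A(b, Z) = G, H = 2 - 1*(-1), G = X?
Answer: 99/2 ≈ 49.500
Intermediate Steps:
G = 14
M = -7 (M = -3 - 4 = -7)
H = 3 (H = 2 + 1 = 3)
d = 7/2 (d = (-7*(-1))/2 = (½)*7 = 7/2 ≈ 3.5000)
A(b, Z) = 14
(27 + (-2 + d*H)) + A(-15, -2) = (27 + (-2 + (7/2)*3)) + 14 = (27 + (-2 + 21/2)) + 14 = (27 + 17/2) + 14 = 71/2 + 14 = 99/2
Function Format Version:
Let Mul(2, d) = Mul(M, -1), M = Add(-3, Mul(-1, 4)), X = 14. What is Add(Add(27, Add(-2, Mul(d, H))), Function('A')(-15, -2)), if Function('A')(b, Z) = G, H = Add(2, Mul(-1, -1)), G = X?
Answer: Rational(99, 2) ≈ 49.500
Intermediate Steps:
G = 14
M = -7 (M = Add(-3, -4) = -7)
H = 3 (H = Add(2, 1) = 3)
d = Rational(7, 2) (d = Mul(Rational(1, 2), Mul(-7, -1)) = Mul(Rational(1, 2), 7) = Rational(7, 2) ≈ 3.5000)
Function('A')(b, Z) = 14
Add(Add(27, Add(-2, Mul(d, H))), Function('A')(-15, -2)) = Add(Add(27, Add(-2, Mul(Rational(7, 2), 3))), 14) = Add(Add(27, Add(-2, Rational(21, 2))), 14) = Add(Add(27, Rational(17, 2)), 14) = Add(Rational(71, 2), 14) = Rational(99, 2)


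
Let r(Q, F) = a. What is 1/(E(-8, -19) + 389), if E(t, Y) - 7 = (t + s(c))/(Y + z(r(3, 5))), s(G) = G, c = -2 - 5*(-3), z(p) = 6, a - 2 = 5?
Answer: 13/5143 ≈ 0.0025277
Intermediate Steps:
a = 7 (a = 2 + 5 = 7)
r(Q, F) = 7
c = 13 (c = -2 + 15 = 13)
E(t, Y) = 7 + (13 + t)/(6 + Y) (E(t, Y) = 7 + (t + 13)/(Y + 6) = 7 + (13 + t)/(6 + Y))
1/(E(-8, -19) + 389) = 1/((55 - 8 + 7*(-19))/(6 - 19) + 389) = 1/((55 - 8 - 133)/(-13) + 389) = 1/(-1/13*(-86) + 389) = 1/(86/13 + 389) = 1/(5143/13) = 13/5143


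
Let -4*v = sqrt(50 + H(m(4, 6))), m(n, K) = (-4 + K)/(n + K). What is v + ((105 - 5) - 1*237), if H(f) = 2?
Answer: -137 - sqrt(13)/2 ≈ -138.80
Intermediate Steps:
m(n, K) = (-4 + K)/(K + n)
v = -sqrt(13)/2 (v = -sqrt(50 + 2)/4 = -sqrt(13)/2 ≈ -1.8028)
v + ((105 - 5) - 1*237) = -sqrt(13)/2 + ((105 - 5) - 1*237) = -sqrt(13)/2 + (100 - 237) = -sqrt(13)/2 - 137 = -137 - sqrt(13)/2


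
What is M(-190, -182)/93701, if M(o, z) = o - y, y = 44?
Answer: -234/93701 ≈ -0.0024973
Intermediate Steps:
M(o, z) = -44 + o (M(o, z) = o - 1*44 = o - 44 = -44 + o)
M(-190, -182)/93701 = (-44 - 190)/93701 = -234*1/93701 = -234/93701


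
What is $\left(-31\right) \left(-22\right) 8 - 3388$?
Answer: $2068$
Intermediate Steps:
$\left(-31\right) \left(-22\right) 8 - 3388 = 682 \cdot 8 - 3388 = 5456 - 3388 = 2068$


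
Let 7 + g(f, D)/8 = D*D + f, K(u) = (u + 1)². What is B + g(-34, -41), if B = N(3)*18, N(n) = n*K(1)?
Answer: 13336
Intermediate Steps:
K(u) = (1 + u)²
N(n) = 4*n (N(n) = n*(1 + 1)² = n*2² = n*4 = 4*n)
g(f, D) = -56 + 8*f + 8*D² (g(f, D) = -56 + 8*(D*D + f) = -56 + 8*(D² + f) = -56 + 8*(f + D²) = -56 + (8*f + 8*D²) = -56 + 8*f + 8*D²)
B = 216 (B = (4*3)*18 = 12*18 = 216)
B + g(-34, -41) = 216 + (-56 + 8*(-34) + 8*(-41)²) = 216 + (-56 - 272 + 8*1681) = 216 + (-56 - 272 + 13448) = 216 + 13120 = 13336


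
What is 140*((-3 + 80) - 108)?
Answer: -4340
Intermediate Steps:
140*((-3 + 80) - 108) = 140*(77 - 108) = 140*(-31) = -4340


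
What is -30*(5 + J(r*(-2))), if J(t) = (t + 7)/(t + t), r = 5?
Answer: -309/2 ≈ -154.50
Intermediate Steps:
J(t) = (7 + t)/(2*t) (J(t) = (7 + t)/((2*t)) = (7 + t)*(1/(2*t)) = (7 + t)/(2*t))
-30*(5 + J(r*(-2))) = -30*(5 + (7 + 5*(-2))/(2*((5*(-2))))) = -30*(5 + (½)*(7 - 10)/(-10)) = -30*(5 + (½)*(-⅒)*(-3)) = -30*(5 + 3/20) = -30*103/20 = -309/2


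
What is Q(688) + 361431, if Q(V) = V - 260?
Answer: 361859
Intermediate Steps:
Q(V) = -260 + V
Q(688) + 361431 = (-260 + 688) + 361431 = 428 + 361431 = 361859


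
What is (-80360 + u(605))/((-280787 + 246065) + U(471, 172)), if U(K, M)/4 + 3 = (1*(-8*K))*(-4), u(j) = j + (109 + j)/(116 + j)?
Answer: -2738221/877354 ≈ -3.1210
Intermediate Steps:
u(j) = j + (109 + j)/(116 + j)
U(K, M) = -12 + 128*K (U(K, M) = -12 + 4*((1*(-8*K))*(-4)) = -12 + 4*(-8*K*(-4)) = -12 + 4*(32*K) = -12 + 128*K)
(-80360 + u(605))/((-280787 + 246065) + U(471, 172)) = (-80360 + (109 + 605**2 + 117*605)/(116 + 605))/((-280787 + 246065) + (-12 + 128*471)) = (-80360 + (109 + 366025 + 70785)/721)/(-34722 + (-12 + 60288)) = (-80360 + (1/721)*436919)/(-34722 + 60276) = (-80360 + 62417/103)/25554 = -8214663/103*1/25554 = -2738221/877354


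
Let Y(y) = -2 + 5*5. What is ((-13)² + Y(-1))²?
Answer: 36864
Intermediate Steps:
Y(y) = 23 (Y(y) = -2 + 25 = 23)
((-13)² + Y(-1))² = ((-13)² + 23)² = (169 + 23)² = 192² = 36864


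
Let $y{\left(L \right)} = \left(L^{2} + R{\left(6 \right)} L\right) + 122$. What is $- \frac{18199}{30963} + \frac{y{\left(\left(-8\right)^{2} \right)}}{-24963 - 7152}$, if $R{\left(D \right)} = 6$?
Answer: $- \frac{242317537}{331458915} \approx -0.73106$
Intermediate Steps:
$y{\left(L \right)} = 122 + L^{2} + 6 L$ ($y{\left(L \right)} = \left(L^{2} + 6 L\right) + 122 = 122 + L^{2} + 6 L$)
$- \frac{18199}{30963} + \frac{y{\left(\left(-8\right)^{2} \right)}}{-24963 - 7152} = - \frac{18199}{30963} + \frac{122 + \left(\left(-8\right)^{2}\right)^{2} + 6 \left(-8\right)^{2}}{-24963 - 7152} = \left(-18199\right) \frac{1}{30963} + \frac{122 + 64^{2} + 6 \cdot 64}{-32115} = - \frac{18199}{30963} + \left(122 + 4096 + 384\right) \left(- \frac{1}{32115}\right) = - \frac{18199}{30963} + 4602 \left(- \frac{1}{32115}\right) = - \frac{18199}{30963} - \frac{1534}{10705} = - \frac{242317537}{331458915}$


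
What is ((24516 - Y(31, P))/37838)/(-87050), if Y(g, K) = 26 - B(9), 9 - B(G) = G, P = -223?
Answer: -2449/329379790 ≈ -7.4352e-6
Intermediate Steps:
B(G) = 9 - G
Y(g, K) = 26 (Y(g, K) = 26 - (9 - 1*9) = 26 - (9 - 9) = 26 - 1*0 = 26 + 0 = 26)
((24516 - Y(31, P))/37838)/(-87050) = ((24516 - 1*26)/37838)/(-87050) = ((24516 - 26)*(1/37838))*(-1/87050) = (24490*(1/37838))*(-1/87050) = (12245/18919)*(-1/87050) = -2449/329379790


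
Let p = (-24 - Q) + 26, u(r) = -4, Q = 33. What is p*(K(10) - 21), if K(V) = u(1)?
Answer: 775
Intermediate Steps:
K(V) = -4
p = -31 (p = (-24 - 1*33) + 26 = (-24 - 33) + 26 = -57 + 26 = -31)
p*(K(10) - 21) = -31*(-4 - 21) = -31*(-25) = 775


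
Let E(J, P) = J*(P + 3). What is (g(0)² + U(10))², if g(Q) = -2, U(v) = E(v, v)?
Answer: 17956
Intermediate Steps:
E(J, P) = J*(3 + P)
U(v) = v*(3 + v)
(g(0)² + U(10))² = ((-2)² + 10*(3 + 10))² = (4 + 10*13)² = (4 + 130)² = 134² = 17956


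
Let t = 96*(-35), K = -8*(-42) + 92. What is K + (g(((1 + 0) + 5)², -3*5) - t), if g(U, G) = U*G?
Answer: 3248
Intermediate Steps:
K = 428 (K = 336 + 92 = 428)
t = -3360
g(U, G) = G*U
K + (g(((1 + 0) + 5)², -3*5) - t) = 428 + ((-3*5)*((1 + 0) + 5)² - 1*(-3360)) = 428 + (-15*(1 + 5)² + 3360) = 428 + (-15*6² + 3360) = 428 + (-15*36 + 3360) = 428 + (-540 + 3360) = 428 + 2820 = 3248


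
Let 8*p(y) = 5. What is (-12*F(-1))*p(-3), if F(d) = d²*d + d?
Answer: 15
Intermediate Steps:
p(y) = 5/8 (p(y) = (⅛)*5 = 5/8)
F(d) = d + d³ (F(d) = d³ + d = d + d³)
(-12*F(-1))*p(-3) = -12*(-1 + (-1)³)*(5/8) = -12*(-1 - 1)*(5/8) = -12*(-2)*(5/8) = 24*(5/8) = 15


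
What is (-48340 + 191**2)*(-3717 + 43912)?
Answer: -476672505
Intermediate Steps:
(-48340 + 191**2)*(-3717 + 43912) = (-48340 + 36481)*40195 = -11859*40195 = -476672505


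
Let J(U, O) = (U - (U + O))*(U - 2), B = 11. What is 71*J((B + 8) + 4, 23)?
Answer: -34293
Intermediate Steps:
J(U, O) = -O*(-2 + U) (J(U, O) = (U - (O + U))*(-2 + U) = (U + (-O - U))*(-2 + U) = (-O)*(-2 + U) = -O*(-2 + U))
71*J((B + 8) + 4, 23) = 71*(23*(2 - ((11 + 8) + 4))) = 71*(23*(2 - (19 + 4))) = 71*(23*(2 - 1*23)) = 71*(23*(2 - 23)) = 71*(23*(-21)) = 71*(-483) = -34293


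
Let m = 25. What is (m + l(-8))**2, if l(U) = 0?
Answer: 625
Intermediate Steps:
(m + l(-8))**2 = (25 + 0)**2 = 25**2 = 625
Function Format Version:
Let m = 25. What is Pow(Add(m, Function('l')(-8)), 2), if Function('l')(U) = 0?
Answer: 625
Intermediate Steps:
Pow(Add(m, Function('l')(-8)), 2) = Pow(Add(25, 0), 2) = Pow(25, 2) = 625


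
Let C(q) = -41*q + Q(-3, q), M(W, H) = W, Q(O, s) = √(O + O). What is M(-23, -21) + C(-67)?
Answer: 2724 + I*√6 ≈ 2724.0 + 2.4495*I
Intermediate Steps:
Q(O, s) = √2*√O (Q(O, s) = √(2*O) = √2*√O)
C(q) = -41*q + I*√6 (C(q) = -41*q + √2*√(-3) = -41*q + √2*(I*√3) = -41*q + I*√6)
M(-23, -21) + C(-67) = -23 + (-41*(-67) + I*√6) = -23 + (2747 + I*√6) = 2724 + I*√6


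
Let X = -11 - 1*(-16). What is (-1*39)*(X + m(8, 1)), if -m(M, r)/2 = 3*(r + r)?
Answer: 273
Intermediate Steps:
X = 5 (X = -11 + 16 = 5)
m(M, r) = -12*r (m(M, r) = -6*(r + r) = -6*2*r = -12*r)
(-1*39)*(X + m(8, 1)) = (-1*39)*(5 - 12*1) = -39*(5 - 12) = -39*(-7) = 273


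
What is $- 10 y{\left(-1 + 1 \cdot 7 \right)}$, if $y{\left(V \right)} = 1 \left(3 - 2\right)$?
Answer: $-10$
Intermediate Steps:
$y{\left(V \right)} = 1$ ($y{\left(V \right)} = 1 \cdot 1 = 1$)
$- 10 y{\left(-1 + 1 \cdot 7 \right)} = \left(-10\right) 1 = -10$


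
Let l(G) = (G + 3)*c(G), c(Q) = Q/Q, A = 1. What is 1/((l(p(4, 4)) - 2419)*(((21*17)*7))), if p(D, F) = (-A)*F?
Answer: -1/6047580 ≈ -1.6536e-7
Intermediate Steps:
c(Q) = 1
p(D, F) = -F (p(D, F) = (-1*1)*F = -F)
l(G) = 3 + G (l(G) = (G + 3)*1 = (3 + G)*1 = 3 + G)
1/((l(p(4, 4)) - 2419)*(((21*17)*7))) = 1/(((3 - 1*4) - 2419)*(((21*17)*7))) = 1/(((3 - 4) - 2419)*((357*7))) = 1/(-1 - 2419*2499) = (1/2499)/(-2420) = -1/2420*1/2499 = -1/6047580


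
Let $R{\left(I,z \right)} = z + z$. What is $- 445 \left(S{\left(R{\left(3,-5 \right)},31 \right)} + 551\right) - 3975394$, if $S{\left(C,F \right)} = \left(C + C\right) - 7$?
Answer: $-4208574$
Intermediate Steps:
$R{\left(I,z \right)} = 2 z$
$S{\left(C,F \right)} = -7 + 2 C$ ($S{\left(C,F \right)} = 2 C - 7 = -7 + 2 C$)
$- 445 \left(S{\left(R{\left(3,-5 \right)},31 \right)} + 551\right) - 3975394 = - 445 \left(\left(-7 + 2 \cdot 2 \left(-5\right)\right) + 551\right) - 3975394 = - 445 \left(\left(-7 + 2 \left(-10\right)\right) + 551\right) - 3975394 = - 445 \left(\left(-7 - 20\right) + 551\right) - 3975394 = - 445 \left(-27 + 551\right) - 3975394 = \left(-445\right) 524 - 3975394 = -233180 - 3975394 = -4208574$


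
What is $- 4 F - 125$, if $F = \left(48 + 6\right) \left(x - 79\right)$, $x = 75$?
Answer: $739$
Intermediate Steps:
$F = -216$ ($F = \left(48 + 6\right) \left(75 - 79\right) = 54 \left(-4\right) = -216$)
$- 4 F - 125 = \left(-4\right) \left(-216\right) - 125 = 864 - 125 = 739$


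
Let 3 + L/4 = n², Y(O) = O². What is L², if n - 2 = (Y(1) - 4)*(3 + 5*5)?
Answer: 722749456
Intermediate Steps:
n = -82 (n = 2 + (1² - 4)*(3 + 5*5) = 2 + (1 - 4)*(3 + 25) = 2 - 3*28 = 2 - 84 = -82)
L = 26884 (L = -12 + 4*(-82)² = -12 + 4*6724 = -12 + 26896 = 26884)
L² = 26884² = 722749456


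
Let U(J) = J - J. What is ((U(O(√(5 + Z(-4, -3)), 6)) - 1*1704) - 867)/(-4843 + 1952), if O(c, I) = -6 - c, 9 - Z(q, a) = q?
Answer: 2571/2891 ≈ 0.88931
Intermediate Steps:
Z(q, a) = 9 - q
U(J) = 0
((U(O(√(5 + Z(-4, -3)), 6)) - 1*1704) - 867)/(-4843 + 1952) = ((0 - 1*1704) - 867)/(-4843 + 1952) = ((0 - 1704) - 867)/(-2891) = (-1704 - 867)*(-1/2891) = -2571*(-1/2891) = 2571/2891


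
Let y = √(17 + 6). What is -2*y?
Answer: -2*√23 ≈ -9.5917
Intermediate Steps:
y = √23 ≈ 4.7958
-2*y = -2*√23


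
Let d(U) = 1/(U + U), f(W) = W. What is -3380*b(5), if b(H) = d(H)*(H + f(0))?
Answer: -1690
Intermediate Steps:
d(U) = 1/(2*U)
b(H) = 1/2 (b(H) = (1/(2*H))*(H + 0) = (1/(2*H))*H = 1/2)
-3380*b(5) = -3380*1/2 = -1690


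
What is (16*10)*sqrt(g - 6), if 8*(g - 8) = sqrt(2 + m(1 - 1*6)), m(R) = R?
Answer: 40*sqrt(32 + 2*I*sqrt(3)) ≈ 226.6 + 12.23*I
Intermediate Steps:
g = 8 + I*sqrt(3)/8 (g = 8 + sqrt(2 + (1 - 1*6))/8 = 8 + sqrt(2 + (1 - 6))/8 = 8 + sqrt(2 - 5)/8 = 8 + sqrt(-3)/8 = 8 + (I*sqrt(3))/8 = 8 + I*sqrt(3)/8 ≈ 8.0 + 0.21651*I)
(16*10)*sqrt(g - 6) = (16*10)*sqrt((8 + I*sqrt(3)/8) - 6) = 160*sqrt(2 + I*sqrt(3)/8)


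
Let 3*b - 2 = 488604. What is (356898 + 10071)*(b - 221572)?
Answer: -21542303530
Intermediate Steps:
b = 488606/3 (b = 2/3 + (1/3)*488604 = 2/3 + 162868 = 488606/3 ≈ 1.6287e+5)
(356898 + 10071)*(b - 221572) = (356898 + 10071)*(488606/3 - 221572) = 366969*(-176110/3) = -21542303530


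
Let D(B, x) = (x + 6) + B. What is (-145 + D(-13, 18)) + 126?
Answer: -8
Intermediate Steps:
D(B, x) = 6 + B + x (D(B, x) = (6 + x) + B = 6 + B + x)
(-145 + D(-13, 18)) + 126 = (-145 + (6 - 13 + 18)) + 126 = (-145 + 11) + 126 = -134 + 126 = -8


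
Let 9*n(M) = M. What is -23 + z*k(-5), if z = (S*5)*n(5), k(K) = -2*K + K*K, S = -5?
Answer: -4582/9 ≈ -509.11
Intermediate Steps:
n(M) = M/9
k(K) = K**2 - 2*K (k(K) = -2*K + K**2 = K**2 - 2*K)
z = -125/9 (z = (-5*5)*((1/9)*5) = -25*5/9 = -125/9 ≈ -13.889)
-23 + z*k(-5) = -23 - (-625)*(-2 - 5)/9 = -23 - (-625)*(-7)/9 = -23 - 125/9*35 = -23 - 4375/9 = -4582/9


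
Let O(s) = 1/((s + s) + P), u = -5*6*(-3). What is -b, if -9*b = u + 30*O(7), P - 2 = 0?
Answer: 245/24 ≈ 10.208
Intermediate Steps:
P = 2 (P = 2 + 0 = 2)
u = 90 (u = -30*(-3) = 90)
O(s) = 1/(2 + 2*s) (O(s) = 1/((s + s) + 2) = 1/(2*s + 2) = 1/(2 + 2*s))
b = -245/24 (b = -(90 + 30*(1/(2*(1 + 7))))/9 = -(90 + 30*((½)/8))/9 = -(90 + 30*((½)*(⅛)))/9 = -(90 + 30*(1/16))/9 = -(90 + 15/8)/9 = -⅑*735/8 = -245/24 ≈ -10.208)
-b = -1*(-245/24) = 245/24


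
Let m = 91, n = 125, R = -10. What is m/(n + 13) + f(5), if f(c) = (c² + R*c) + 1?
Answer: -3221/138 ≈ -23.341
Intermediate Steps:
f(c) = 1 + c² - 10*c (f(c) = (c² - 10*c) + 1 = 1 + c² - 10*c)
m/(n + 13) + f(5) = 91/(125 + 13) + (1 + 5² - 10*5) = 91/138 + (1 + 25 - 50) = (1/138)*91 - 24 = 91/138 - 24 = -3221/138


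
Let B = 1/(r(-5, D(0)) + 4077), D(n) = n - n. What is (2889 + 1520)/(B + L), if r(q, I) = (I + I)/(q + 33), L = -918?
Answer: -17975493/3742685 ≈ -4.8028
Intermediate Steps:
D(n) = 0
r(q, I) = 2*I/(33 + q) (r(q, I) = (2*I)/(33 + q) = 2*I/(33 + q))
B = 1/4077 (B = 1/(2*0/(33 - 5) + 4077) = 1/(2*0/28 + 4077) = 1/(2*0*(1/28) + 4077) = 1/(0 + 4077) = 1/4077 ≈ 0.00024528)
(2889 + 1520)/(B + L) = (2889 + 1520)/(1/4077 - 918) = 4409/(-3742685/4077) = 4409*(-4077/3742685) = -17975493/3742685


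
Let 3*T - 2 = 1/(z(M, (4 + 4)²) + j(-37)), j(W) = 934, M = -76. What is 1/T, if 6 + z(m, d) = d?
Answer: 2976/1985 ≈ 1.4992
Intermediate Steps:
z(m, d) = -6 + d
T = 1985/2976 (T = ⅔ + 1/(3*((-6 + (4 + 4)²) + 934)) = ⅔ + 1/(3*((-6 + 8²) + 934)) = ⅔ + 1/(3*((-6 + 64) + 934)) = ⅔ + 1/(3*(58 + 934)) = ⅔ + (⅓)/992 = ⅔ + (⅓)*(1/992) = ⅔ + 1/2976 = 1985/2976 ≈ 0.66700)
1/T = 1/(1985/2976) = 2976/1985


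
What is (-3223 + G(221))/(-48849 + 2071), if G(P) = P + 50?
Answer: 1476/23389 ≈ 0.063107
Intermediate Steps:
G(P) = 50 + P
(-3223 + G(221))/(-48849 + 2071) = (-3223 + (50 + 221))/(-48849 + 2071) = (-3223 + 271)/(-46778) = -2952*(-1/46778) = 1476/23389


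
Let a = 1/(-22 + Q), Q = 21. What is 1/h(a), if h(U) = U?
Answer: -1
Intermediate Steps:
a = -1 (a = 1/(-22 + 21) = 1/(-1) = -1)
1/h(a) = 1/(-1) = -1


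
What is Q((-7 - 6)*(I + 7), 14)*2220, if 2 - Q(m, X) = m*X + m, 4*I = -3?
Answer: 2710065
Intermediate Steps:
I = -¾ (I = (¼)*(-3) = -¾ ≈ -0.75000)
Q(m, X) = 2 - m - X*m (Q(m, X) = 2 - (m*X + m) = 2 - (X*m + m) = 2 - (m + X*m) = 2 + (-m - X*m) = 2 - m - X*m)
Q((-7 - 6)*(I + 7), 14)*2220 = (2 - (-7 - 6)*(-¾ + 7) - 1*14*(-7 - 6)*(-¾ + 7))*2220 = (2 - (-13)*25/4 - 1*14*(-13*25/4))*2220 = (2 - 1*(-325/4) - 1*14*(-325/4))*2220 = (2 + 325/4 + 2275/2)*2220 = (4883/4)*2220 = 2710065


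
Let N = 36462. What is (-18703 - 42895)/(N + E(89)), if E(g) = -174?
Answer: -30799/18144 ≈ -1.6975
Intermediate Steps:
(-18703 - 42895)/(N + E(89)) = (-18703 - 42895)/(36462 - 174) = -61598/36288 = -61598*1/36288 = -30799/18144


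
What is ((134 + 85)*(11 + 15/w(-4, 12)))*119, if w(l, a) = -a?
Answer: 1016379/4 ≈ 2.5409e+5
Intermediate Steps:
((134 + 85)*(11 + 15/w(-4, 12)))*119 = ((134 + 85)*(11 + 15/((-1*12))))*119 = (219*(11 + 15/(-12)))*119 = (219*(11 + 15*(-1/12)))*119 = (219*(11 - 5/4))*119 = (219*(39/4))*119 = (8541/4)*119 = 1016379/4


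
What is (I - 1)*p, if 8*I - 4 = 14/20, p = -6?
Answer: 99/40 ≈ 2.4750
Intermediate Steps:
I = 47/80 (I = 1/2 + (14/20)/8 = 1/2 + (14*(1/20))/8 = 1/2 + (1/8)*(7/10) = 1/2 + 7/80 = 47/80 ≈ 0.58750)
(I - 1)*p = (47/80 - 1)*(-6) = -33/80*(-6) = 99/40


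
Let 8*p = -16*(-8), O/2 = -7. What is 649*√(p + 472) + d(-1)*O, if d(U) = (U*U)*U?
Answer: 14 + 1298*√122 ≈ 14351.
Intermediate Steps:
O = -14 (O = 2*(-7) = -14)
p = 16 (p = (-16*(-8))/8 = (⅛)*128 = 16)
d(U) = U³ (d(U) = U²*U = U³)
649*√(p + 472) + d(-1)*O = 649*√(16 + 472) + (-1)³*(-14) = 649*√488 - 1*(-14) = 649*(2*√122) + 14 = 1298*√122 + 14 = 14 + 1298*√122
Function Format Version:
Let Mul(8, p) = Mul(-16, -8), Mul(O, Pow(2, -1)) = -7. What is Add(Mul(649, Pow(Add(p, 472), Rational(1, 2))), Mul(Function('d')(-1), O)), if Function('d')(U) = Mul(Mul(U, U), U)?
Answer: Add(14, Mul(1298, Pow(122, Rational(1, 2)))) ≈ 14351.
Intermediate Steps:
O = -14 (O = Mul(2, -7) = -14)
p = 16 (p = Mul(Rational(1, 8), Mul(-16, -8)) = Mul(Rational(1, 8), 128) = 16)
Function('d')(U) = Pow(U, 3) (Function('d')(U) = Mul(Pow(U, 2), U) = Pow(U, 3))
Add(Mul(649, Pow(Add(p, 472), Rational(1, 2))), Mul(Function('d')(-1), O)) = Add(Mul(649, Pow(Add(16, 472), Rational(1, 2))), Mul(Pow(-1, 3), -14)) = Add(Mul(649, Pow(488, Rational(1, 2))), Mul(-1, -14)) = Add(Mul(649, Mul(2, Pow(122, Rational(1, 2)))), 14) = Add(Mul(1298, Pow(122, Rational(1, 2))), 14) = Add(14, Mul(1298, Pow(122, Rational(1, 2))))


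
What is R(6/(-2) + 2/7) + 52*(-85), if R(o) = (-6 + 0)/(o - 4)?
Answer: -207698/47 ≈ -4419.1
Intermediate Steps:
R(o) = -6/(-4 + o)
R(6/(-2) + 2/7) + 52*(-85) = -6/(-4 + (6/(-2) + 2/7)) + 52*(-85) = -6/(-4 + (6*(-½) + 2*(⅐))) - 4420 = -6/(-4 + (-3 + 2/7)) - 4420 = -6/(-4 - 19/7) - 4420 = -6/(-47/7) - 4420 = -6*(-7/47) - 4420 = 42/47 - 4420 = -207698/47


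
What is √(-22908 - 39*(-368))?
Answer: 2*I*√2139 ≈ 92.499*I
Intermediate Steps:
√(-22908 - 39*(-368)) = √(-22908 + 14352) = √(-8556) = 2*I*√2139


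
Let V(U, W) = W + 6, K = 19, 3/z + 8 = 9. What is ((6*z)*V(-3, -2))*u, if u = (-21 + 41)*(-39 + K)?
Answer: -28800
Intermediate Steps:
z = 3 (z = 3/(-8 + 9) = 3/1 = 3*1 = 3)
V(U, W) = 6 + W
u = -400 (u = (-21 + 41)*(-39 + 19) = 20*(-20) = -400)
((6*z)*V(-3, -2))*u = ((6*3)*(6 - 2))*(-400) = (18*4)*(-400) = 72*(-400) = -28800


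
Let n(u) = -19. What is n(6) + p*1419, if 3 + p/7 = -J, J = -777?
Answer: 7688123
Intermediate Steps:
p = 5418 (p = -21 + 7*(-1*(-777)) = -21 + 7*777 = -21 + 5439 = 5418)
n(6) + p*1419 = -19 + 5418*1419 = -19 + 7688142 = 7688123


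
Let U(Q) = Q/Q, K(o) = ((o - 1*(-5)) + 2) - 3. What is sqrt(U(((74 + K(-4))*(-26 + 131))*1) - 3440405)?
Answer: 2*I*sqrt(860101) ≈ 1854.8*I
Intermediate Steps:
K(o) = 4 + o (K(o) = ((o + 5) + 2) - 3 = ((5 + o) + 2) - 3 = (7 + o) - 3 = 4 + o)
U(Q) = 1
sqrt(U(((74 + K(-4))*(-26 + 131))*1) - 3440405) = sqrt(1 - 3440405) = sqrt(-3440404) = 2*I*sqrt(860101)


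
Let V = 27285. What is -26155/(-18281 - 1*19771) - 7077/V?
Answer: 148115057/346082940 ≈ 0.42798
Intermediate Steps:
-26155/(-18281 - 1*19771) - 7077/V = -26155/(-18281 - 1*19771) - 7077/27285 = -26155/(-18281 - 19771) - 7077*1/27285 = -26155/(-38052) - 2359/9095 = -26155*(-1/38052) - 2359/9095 = 26155/38052 - 2359/9095 = 148115057/346082940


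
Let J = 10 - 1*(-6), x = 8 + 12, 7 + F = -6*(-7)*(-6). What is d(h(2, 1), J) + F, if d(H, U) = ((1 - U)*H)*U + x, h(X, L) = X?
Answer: -719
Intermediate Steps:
F = -259 (F = -7 - 6*(-7)*(-6) = -7 + 42*(-6) = -7 - 252 = -259)
x = 20
J = 16 (J = 10 + 6 = 16)
d(H, U) = 20 + H*U*(1 - U) (d(H, U) = ((1 - U)*H)*U + 20 = (H*(1 - U))*U + 20 = H*U*(1 - U) + 20 = 20 + H*U*(1 - U))
d(h(2, 1), J) + F = (20 + 2*16 - 1*2*16²) - 259 = (20 + 32 - 1*2*256) - 259 = (20 + 32 - 512) - 259 = -460 - 259 = -719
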